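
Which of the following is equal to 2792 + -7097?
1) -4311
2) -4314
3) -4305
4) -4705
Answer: 3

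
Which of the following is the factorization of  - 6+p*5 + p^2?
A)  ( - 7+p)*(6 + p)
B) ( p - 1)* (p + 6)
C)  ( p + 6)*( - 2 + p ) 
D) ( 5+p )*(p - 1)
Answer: B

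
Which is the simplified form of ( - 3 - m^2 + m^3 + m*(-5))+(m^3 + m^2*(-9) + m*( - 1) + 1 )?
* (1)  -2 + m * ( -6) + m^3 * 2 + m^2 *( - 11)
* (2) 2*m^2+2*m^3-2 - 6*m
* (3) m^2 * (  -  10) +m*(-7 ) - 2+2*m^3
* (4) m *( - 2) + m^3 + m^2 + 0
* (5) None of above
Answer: 5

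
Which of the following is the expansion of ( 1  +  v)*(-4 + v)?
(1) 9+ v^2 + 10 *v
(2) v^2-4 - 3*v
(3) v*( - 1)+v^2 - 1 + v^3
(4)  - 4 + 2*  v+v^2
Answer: 2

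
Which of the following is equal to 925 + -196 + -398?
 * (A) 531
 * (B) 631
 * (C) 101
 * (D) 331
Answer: D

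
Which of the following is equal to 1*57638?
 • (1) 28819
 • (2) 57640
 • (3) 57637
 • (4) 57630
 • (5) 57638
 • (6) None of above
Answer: 5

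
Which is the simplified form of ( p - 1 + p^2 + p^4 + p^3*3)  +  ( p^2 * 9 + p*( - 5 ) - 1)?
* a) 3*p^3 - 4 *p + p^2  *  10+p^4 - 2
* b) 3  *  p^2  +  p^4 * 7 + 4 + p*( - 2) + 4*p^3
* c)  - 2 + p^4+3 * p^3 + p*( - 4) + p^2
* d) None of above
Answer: a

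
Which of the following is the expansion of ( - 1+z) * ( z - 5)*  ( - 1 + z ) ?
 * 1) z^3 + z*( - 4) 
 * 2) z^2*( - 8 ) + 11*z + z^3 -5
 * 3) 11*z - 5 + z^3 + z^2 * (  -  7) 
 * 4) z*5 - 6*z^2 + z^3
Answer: 3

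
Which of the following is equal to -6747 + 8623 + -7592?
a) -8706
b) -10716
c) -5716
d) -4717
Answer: c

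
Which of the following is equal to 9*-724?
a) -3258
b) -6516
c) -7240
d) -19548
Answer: b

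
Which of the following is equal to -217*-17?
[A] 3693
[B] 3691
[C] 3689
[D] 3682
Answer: C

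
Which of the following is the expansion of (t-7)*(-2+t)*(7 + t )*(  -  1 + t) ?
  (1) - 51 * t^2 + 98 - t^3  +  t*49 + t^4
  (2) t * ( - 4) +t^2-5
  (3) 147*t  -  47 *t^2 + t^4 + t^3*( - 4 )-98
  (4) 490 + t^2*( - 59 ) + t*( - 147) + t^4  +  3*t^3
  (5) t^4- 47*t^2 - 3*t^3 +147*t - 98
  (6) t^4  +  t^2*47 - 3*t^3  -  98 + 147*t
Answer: 5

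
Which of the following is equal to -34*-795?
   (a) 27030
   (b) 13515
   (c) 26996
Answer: a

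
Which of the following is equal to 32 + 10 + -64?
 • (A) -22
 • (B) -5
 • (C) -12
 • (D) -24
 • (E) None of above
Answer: A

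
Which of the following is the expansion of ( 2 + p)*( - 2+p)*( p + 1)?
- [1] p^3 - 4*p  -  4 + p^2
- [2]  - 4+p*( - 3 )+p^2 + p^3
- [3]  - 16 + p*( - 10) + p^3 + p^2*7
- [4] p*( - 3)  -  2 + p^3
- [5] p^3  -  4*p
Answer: 1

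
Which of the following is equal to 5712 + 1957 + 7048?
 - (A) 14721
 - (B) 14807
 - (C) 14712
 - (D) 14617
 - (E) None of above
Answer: E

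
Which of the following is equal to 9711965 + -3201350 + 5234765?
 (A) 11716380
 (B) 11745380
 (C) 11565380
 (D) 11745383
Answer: B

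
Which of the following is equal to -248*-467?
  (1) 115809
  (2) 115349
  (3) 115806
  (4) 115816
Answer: 4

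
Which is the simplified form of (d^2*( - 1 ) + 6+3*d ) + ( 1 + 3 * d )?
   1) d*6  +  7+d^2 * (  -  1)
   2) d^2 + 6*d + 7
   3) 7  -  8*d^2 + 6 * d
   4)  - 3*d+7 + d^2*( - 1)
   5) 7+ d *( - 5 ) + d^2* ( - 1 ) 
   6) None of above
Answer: 1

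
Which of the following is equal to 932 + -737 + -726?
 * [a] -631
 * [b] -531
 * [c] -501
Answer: b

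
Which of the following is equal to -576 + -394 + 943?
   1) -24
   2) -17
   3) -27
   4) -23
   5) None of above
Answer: 3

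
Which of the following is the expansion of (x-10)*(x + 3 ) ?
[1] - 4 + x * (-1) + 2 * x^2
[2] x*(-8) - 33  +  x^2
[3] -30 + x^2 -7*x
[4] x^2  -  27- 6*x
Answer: 3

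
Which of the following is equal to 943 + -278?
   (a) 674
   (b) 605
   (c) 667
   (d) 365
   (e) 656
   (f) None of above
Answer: f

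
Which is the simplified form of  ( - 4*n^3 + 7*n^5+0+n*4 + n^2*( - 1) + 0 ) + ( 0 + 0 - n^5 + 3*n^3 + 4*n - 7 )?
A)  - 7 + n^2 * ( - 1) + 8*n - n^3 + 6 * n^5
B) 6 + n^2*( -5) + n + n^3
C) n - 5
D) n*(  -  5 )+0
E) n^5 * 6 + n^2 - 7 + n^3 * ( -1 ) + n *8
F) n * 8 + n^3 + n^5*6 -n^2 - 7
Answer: A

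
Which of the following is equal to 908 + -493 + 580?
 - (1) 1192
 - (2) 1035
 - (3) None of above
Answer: 3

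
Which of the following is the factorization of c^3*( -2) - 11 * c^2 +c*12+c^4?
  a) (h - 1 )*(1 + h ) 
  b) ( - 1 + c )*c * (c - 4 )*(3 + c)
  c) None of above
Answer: b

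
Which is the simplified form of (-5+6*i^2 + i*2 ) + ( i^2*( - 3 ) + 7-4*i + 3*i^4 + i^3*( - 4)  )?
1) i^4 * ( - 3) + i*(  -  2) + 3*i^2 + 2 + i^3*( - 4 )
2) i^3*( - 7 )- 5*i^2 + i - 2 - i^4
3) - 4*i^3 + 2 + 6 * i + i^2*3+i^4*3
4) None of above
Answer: 4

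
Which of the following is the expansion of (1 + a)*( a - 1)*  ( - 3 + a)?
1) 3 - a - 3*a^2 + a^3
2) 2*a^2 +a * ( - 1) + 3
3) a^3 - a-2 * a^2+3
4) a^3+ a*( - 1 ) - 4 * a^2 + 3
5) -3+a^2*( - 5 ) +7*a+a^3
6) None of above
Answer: 1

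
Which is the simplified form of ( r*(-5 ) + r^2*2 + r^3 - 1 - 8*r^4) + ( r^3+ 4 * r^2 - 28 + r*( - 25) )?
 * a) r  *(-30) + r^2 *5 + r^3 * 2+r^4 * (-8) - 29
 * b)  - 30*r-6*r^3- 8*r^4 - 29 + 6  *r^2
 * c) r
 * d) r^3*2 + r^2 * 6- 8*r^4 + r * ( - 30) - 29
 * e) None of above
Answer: d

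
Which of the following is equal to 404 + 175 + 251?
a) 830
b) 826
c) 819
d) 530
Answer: a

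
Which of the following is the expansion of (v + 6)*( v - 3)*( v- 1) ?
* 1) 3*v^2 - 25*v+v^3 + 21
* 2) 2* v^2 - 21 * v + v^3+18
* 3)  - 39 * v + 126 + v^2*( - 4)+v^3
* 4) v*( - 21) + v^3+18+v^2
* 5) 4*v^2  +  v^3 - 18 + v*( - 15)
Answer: 2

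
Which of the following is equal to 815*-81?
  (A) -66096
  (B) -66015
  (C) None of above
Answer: B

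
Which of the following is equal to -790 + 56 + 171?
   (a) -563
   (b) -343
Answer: a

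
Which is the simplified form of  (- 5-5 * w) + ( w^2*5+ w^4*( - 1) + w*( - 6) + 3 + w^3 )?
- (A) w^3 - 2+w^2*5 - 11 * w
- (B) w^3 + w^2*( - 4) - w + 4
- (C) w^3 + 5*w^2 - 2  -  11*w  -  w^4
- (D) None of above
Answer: C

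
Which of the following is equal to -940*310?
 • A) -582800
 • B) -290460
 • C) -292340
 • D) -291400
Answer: D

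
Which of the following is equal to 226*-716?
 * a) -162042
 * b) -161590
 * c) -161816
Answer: c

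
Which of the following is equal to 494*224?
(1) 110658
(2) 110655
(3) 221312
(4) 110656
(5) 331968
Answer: 4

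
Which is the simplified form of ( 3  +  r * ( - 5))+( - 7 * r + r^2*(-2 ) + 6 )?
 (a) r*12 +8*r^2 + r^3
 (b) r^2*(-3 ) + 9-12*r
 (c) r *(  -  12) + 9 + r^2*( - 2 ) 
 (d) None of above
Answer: c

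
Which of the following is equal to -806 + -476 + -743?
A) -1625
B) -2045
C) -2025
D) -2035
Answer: C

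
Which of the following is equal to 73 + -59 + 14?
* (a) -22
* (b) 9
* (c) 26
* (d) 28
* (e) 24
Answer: d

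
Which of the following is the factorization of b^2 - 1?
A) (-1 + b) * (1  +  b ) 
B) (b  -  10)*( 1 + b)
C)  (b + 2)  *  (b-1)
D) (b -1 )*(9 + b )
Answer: A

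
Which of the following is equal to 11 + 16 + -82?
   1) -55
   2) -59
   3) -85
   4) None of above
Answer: 1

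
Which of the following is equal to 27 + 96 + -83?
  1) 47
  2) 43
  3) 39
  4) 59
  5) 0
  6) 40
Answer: 6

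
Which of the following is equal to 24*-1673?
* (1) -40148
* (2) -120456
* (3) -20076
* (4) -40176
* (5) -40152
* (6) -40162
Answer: 5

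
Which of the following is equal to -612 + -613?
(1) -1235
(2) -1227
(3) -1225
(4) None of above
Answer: 3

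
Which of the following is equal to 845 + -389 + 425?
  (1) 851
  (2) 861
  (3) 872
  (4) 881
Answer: 4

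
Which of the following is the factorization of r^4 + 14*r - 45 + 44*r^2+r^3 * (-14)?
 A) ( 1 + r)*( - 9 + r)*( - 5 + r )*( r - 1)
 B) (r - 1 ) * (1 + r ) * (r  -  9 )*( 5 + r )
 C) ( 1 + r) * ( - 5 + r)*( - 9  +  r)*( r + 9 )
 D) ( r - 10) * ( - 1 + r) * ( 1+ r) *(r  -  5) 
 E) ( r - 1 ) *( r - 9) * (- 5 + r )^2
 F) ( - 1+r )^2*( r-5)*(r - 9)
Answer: A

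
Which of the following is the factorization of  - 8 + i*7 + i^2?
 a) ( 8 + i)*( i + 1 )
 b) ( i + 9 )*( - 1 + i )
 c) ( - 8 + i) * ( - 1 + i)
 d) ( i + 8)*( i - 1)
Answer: d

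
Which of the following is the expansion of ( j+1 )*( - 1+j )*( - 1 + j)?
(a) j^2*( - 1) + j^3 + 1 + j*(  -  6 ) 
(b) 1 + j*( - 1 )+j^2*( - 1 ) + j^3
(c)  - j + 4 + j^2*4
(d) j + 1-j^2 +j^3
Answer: b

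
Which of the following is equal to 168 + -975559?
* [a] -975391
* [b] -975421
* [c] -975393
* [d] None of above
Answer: a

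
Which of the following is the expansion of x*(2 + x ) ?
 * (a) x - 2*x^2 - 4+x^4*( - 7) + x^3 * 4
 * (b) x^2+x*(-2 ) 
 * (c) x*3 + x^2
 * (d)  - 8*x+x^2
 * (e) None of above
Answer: e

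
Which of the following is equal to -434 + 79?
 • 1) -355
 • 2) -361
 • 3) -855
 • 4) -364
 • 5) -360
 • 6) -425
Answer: 1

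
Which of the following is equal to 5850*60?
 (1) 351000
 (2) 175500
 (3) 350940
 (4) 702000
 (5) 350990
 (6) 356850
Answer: 1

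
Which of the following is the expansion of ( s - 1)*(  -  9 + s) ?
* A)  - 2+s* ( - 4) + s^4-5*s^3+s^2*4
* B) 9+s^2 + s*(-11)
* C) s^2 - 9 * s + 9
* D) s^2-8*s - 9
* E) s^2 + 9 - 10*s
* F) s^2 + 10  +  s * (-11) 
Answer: E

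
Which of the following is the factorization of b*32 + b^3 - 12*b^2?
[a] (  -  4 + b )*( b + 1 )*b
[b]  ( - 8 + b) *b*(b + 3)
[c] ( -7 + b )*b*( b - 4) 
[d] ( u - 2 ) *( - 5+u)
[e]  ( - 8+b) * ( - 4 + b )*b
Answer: e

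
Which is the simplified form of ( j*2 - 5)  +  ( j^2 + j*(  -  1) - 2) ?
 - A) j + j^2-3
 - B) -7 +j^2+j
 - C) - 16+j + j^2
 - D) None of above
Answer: B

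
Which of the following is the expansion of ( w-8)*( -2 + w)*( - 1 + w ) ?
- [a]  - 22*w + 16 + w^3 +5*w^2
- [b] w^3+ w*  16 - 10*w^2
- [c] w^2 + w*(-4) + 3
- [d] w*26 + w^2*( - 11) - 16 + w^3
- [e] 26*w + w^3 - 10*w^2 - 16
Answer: d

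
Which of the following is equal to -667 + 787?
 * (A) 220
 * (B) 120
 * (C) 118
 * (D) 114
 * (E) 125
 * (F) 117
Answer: B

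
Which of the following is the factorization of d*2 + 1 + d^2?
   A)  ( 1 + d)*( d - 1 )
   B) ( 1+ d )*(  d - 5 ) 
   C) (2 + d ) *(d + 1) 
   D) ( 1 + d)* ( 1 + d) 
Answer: D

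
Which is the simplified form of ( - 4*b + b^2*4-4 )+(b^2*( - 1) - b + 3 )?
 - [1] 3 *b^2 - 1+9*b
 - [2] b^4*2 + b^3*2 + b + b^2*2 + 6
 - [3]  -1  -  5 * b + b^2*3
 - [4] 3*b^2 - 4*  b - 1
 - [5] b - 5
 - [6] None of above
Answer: 3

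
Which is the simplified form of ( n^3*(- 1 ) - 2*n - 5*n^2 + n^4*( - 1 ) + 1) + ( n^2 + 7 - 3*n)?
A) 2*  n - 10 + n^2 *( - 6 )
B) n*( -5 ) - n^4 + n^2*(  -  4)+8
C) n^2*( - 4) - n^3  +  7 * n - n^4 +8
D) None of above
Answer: D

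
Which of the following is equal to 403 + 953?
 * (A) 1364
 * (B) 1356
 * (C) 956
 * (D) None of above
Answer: B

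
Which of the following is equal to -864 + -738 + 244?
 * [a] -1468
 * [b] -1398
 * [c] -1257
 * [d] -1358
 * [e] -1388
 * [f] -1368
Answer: d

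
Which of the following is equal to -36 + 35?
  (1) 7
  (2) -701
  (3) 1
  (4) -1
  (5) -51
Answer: 4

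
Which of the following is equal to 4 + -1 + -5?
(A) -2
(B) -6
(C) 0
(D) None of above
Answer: A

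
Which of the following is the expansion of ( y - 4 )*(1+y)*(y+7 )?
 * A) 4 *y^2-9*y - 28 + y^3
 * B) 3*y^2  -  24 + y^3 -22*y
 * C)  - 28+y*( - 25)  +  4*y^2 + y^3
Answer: C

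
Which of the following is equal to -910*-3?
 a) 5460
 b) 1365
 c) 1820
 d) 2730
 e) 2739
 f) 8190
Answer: d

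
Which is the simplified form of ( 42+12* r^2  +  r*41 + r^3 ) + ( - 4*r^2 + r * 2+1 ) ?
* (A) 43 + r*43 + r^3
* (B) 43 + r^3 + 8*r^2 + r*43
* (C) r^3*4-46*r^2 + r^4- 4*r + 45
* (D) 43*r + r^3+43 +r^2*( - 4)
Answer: B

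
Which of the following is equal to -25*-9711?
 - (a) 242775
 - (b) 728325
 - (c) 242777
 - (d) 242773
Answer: a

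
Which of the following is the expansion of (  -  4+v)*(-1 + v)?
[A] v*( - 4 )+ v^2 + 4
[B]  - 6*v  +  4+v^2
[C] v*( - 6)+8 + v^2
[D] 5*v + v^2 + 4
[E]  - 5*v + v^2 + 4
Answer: E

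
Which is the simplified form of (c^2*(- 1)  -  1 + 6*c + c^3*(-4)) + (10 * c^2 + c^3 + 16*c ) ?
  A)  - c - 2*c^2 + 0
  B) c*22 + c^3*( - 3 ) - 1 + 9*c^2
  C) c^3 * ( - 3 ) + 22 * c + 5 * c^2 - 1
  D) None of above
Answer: B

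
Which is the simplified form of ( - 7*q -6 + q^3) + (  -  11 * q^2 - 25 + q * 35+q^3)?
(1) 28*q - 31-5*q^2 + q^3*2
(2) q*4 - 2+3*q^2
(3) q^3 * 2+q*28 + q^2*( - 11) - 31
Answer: 3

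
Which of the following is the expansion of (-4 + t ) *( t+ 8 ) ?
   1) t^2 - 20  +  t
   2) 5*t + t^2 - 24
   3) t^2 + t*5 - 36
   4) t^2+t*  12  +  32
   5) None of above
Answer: 5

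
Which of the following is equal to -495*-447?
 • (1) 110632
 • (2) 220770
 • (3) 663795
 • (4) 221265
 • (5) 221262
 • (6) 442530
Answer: 4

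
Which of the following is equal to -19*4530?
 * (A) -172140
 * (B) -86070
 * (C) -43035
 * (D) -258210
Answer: B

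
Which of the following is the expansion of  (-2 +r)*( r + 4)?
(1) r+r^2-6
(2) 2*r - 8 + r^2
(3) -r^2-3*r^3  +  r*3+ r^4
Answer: 2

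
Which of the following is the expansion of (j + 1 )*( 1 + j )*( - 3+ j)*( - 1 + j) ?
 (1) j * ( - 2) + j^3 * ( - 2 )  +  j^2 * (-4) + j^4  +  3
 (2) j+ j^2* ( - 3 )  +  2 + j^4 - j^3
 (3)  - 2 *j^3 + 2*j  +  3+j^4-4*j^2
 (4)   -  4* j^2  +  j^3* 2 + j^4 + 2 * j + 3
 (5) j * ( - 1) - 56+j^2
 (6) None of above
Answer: 3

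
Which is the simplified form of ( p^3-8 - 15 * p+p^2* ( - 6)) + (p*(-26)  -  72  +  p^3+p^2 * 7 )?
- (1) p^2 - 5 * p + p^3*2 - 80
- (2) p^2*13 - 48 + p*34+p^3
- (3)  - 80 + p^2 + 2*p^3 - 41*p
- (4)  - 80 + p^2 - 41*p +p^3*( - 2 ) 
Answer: 3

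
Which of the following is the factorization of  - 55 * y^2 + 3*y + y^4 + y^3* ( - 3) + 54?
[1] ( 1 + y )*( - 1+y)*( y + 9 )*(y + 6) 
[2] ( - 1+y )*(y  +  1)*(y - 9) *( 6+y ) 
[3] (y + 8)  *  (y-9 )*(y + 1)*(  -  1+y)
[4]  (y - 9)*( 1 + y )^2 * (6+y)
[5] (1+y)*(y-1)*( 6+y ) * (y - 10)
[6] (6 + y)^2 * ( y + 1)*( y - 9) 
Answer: 2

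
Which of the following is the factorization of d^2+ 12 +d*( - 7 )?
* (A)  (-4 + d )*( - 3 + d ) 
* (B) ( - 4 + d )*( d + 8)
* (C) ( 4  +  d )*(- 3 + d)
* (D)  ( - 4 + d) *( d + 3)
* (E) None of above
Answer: A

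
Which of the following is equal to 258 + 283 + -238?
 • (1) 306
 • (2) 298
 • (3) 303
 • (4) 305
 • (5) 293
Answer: 3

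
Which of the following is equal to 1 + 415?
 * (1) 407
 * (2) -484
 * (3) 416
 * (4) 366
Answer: 3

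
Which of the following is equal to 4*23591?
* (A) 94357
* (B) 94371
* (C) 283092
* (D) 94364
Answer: D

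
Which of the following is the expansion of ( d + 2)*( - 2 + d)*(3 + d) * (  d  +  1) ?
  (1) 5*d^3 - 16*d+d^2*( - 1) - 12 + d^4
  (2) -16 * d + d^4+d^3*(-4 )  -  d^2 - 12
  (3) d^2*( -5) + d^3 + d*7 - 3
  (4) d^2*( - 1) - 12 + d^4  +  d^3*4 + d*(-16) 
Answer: 4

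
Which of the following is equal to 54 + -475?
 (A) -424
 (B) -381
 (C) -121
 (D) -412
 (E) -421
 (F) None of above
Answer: E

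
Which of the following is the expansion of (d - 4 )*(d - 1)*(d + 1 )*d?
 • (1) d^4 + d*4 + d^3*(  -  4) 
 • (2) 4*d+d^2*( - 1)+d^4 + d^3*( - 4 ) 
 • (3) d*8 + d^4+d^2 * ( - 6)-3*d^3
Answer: 2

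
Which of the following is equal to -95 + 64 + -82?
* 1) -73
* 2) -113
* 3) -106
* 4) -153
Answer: 2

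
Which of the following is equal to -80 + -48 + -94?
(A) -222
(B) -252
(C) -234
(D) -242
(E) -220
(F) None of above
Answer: A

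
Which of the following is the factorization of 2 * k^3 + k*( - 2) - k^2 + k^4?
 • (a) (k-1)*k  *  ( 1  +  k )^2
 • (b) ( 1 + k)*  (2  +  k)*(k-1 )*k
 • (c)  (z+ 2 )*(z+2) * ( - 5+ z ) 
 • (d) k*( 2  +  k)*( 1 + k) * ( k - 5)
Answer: b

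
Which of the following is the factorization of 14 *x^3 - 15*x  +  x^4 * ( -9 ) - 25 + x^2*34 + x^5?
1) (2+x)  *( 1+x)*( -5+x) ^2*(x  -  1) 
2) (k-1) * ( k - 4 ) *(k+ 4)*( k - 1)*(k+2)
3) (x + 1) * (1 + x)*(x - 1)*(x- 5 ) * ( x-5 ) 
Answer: 3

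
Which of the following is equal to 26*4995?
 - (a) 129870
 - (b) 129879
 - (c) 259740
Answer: a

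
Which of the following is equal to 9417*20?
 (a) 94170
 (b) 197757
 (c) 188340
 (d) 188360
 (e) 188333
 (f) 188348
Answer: c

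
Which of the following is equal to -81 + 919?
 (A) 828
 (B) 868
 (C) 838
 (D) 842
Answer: C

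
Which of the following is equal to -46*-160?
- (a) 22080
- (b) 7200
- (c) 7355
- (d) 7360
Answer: d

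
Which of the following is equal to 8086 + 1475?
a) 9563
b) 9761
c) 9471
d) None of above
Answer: d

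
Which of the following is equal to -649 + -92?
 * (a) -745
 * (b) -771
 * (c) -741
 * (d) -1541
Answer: c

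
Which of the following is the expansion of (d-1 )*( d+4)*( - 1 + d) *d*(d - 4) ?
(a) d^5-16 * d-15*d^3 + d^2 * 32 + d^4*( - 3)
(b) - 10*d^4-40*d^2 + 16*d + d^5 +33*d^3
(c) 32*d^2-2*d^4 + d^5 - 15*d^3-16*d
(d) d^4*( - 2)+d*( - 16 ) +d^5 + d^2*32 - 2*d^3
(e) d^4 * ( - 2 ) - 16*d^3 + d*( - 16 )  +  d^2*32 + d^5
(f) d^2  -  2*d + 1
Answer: c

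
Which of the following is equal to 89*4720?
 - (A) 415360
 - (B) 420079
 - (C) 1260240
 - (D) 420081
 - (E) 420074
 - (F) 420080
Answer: F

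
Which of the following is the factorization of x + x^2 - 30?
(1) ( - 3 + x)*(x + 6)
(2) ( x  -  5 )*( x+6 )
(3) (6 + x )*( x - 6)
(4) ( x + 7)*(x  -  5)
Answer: 2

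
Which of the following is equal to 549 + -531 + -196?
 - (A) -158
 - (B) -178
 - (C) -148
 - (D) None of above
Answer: B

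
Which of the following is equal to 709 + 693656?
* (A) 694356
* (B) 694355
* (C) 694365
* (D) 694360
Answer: C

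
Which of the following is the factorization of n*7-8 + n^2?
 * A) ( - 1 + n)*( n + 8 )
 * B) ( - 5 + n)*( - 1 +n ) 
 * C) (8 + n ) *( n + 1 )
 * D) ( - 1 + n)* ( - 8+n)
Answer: A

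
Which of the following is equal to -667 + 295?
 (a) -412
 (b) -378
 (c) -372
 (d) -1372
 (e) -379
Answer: c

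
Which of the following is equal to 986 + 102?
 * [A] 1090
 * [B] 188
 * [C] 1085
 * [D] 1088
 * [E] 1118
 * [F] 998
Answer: D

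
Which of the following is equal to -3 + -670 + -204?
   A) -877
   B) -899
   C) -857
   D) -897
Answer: A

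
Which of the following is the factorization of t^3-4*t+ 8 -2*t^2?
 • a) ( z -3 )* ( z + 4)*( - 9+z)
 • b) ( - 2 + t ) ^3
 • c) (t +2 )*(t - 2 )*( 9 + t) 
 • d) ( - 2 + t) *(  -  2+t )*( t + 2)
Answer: d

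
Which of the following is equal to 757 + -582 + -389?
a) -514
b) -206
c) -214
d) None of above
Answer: c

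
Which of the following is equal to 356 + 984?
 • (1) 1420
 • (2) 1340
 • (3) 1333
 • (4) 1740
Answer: 2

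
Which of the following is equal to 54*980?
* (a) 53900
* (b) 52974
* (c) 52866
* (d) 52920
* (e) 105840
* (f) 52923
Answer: d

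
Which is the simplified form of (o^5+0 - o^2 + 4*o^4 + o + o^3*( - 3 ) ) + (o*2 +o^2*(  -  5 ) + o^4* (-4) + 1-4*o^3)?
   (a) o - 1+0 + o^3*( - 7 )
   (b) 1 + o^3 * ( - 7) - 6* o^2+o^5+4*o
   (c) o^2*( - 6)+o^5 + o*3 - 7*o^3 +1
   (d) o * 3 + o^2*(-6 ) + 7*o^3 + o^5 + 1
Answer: c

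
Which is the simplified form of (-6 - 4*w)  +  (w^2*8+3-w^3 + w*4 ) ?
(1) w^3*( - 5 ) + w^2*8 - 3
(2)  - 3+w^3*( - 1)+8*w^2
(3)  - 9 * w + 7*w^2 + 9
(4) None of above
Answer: 2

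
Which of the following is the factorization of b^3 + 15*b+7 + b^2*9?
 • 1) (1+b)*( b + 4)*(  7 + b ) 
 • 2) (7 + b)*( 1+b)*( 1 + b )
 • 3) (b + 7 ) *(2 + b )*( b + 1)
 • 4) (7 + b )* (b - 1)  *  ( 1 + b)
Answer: 2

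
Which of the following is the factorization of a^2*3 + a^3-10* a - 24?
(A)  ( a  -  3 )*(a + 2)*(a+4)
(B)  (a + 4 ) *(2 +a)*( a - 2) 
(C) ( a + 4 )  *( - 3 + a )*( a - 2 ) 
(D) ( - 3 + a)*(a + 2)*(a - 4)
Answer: A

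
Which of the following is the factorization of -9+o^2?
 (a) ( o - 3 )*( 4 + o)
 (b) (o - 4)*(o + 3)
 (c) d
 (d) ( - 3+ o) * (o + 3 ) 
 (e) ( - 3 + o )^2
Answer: d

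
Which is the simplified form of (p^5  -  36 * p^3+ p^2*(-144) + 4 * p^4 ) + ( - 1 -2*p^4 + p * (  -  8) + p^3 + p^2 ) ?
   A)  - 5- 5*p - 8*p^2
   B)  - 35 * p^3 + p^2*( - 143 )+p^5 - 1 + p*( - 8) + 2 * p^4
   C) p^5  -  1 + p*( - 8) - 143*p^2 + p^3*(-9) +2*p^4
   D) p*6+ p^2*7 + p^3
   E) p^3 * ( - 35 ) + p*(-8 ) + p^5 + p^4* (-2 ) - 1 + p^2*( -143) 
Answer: B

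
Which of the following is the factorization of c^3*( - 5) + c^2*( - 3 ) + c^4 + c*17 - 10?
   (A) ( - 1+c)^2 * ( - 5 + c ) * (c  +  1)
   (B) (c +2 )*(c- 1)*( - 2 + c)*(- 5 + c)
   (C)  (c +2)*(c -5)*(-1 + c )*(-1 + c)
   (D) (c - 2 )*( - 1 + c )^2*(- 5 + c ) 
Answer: C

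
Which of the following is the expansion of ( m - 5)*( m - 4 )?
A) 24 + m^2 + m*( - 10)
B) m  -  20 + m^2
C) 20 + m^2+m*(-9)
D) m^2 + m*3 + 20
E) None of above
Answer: C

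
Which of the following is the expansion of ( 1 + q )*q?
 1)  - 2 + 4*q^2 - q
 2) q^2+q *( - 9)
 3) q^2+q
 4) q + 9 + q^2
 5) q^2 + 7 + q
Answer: 3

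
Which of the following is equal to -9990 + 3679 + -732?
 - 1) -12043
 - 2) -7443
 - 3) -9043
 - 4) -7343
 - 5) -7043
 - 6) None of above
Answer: 5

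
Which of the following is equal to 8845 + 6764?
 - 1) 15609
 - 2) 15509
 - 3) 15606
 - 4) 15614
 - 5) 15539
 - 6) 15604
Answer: 1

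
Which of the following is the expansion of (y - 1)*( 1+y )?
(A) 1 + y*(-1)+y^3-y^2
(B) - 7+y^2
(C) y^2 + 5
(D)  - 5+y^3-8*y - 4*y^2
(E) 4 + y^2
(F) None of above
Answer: F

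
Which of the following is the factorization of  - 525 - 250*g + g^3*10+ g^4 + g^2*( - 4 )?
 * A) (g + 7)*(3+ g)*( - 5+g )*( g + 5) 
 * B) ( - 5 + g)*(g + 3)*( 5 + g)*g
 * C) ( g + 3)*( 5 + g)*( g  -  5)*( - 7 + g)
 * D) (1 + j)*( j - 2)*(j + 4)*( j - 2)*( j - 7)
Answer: A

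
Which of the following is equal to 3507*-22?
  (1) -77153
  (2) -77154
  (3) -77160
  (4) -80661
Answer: 2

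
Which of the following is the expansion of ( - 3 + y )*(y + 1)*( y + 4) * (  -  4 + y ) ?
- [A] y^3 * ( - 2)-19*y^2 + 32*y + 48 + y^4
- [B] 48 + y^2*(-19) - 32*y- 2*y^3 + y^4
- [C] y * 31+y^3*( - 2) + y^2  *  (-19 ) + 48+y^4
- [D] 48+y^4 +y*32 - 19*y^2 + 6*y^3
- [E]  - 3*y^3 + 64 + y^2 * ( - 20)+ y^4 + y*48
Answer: A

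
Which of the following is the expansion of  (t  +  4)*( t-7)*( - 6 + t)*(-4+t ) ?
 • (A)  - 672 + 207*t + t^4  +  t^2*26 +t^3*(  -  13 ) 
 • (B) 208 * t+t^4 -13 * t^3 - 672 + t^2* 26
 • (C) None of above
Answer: B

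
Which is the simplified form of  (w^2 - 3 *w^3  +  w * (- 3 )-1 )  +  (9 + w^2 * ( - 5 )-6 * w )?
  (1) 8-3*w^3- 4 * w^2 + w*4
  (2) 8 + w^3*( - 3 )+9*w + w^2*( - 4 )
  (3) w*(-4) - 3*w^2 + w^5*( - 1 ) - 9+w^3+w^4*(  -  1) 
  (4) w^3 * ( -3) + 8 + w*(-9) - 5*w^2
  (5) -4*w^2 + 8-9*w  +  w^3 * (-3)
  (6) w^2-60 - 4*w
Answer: 5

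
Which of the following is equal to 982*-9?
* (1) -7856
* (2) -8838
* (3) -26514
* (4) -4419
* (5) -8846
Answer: 2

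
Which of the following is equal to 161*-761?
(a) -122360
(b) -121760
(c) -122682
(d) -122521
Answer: d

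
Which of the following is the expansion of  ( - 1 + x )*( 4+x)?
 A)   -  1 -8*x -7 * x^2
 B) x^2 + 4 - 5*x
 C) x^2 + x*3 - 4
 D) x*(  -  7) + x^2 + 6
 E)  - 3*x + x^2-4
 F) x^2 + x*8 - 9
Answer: C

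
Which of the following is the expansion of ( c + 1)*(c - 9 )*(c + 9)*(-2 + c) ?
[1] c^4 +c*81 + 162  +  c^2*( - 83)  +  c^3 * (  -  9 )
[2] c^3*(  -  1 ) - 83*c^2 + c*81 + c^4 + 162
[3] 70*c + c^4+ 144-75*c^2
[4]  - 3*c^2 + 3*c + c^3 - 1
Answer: 2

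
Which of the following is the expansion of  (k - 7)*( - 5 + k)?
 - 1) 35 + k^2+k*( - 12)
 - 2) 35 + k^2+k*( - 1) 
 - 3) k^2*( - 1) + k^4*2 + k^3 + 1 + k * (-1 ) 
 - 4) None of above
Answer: 1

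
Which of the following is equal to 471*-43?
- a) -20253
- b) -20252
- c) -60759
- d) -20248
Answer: a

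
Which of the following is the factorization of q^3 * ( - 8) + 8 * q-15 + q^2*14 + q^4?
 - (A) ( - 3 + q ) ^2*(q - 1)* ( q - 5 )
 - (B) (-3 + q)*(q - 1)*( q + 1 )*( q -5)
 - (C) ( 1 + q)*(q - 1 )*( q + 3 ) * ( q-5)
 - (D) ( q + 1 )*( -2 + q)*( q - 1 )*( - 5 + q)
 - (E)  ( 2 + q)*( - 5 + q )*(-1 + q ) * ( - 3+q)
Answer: B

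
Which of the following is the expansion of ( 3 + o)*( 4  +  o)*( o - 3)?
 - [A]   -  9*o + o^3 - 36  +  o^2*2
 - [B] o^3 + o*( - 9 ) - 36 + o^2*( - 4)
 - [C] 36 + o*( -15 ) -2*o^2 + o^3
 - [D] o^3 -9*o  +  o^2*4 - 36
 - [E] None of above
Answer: D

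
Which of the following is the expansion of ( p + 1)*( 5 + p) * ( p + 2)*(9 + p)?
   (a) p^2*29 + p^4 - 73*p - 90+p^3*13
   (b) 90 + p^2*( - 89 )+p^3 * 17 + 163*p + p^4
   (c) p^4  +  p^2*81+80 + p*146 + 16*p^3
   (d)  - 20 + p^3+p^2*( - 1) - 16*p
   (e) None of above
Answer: e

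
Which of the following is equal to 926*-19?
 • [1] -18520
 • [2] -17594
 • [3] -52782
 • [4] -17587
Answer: 2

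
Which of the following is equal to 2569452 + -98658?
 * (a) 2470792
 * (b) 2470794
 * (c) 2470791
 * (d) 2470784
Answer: b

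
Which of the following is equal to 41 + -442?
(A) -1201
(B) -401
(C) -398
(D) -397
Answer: B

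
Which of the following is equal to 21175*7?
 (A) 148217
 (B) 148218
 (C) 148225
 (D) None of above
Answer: C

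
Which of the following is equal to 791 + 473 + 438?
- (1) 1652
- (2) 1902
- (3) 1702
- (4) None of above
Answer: 3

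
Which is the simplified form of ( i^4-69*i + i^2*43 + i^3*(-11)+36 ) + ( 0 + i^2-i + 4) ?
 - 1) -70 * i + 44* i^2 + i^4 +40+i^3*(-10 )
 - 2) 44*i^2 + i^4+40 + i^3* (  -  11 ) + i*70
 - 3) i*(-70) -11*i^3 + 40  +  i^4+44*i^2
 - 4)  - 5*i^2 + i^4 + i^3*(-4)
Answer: 3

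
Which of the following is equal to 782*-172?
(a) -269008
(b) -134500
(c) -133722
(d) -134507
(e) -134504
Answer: e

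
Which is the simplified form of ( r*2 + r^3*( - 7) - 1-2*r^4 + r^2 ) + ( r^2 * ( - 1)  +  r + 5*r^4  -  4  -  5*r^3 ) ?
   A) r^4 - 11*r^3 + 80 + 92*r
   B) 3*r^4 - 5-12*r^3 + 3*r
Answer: B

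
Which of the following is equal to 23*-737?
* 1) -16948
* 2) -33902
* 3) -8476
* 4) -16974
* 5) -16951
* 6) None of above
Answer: 5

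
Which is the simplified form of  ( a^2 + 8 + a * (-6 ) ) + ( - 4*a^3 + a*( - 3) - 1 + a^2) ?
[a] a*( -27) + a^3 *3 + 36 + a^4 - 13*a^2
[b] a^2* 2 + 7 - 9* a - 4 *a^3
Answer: b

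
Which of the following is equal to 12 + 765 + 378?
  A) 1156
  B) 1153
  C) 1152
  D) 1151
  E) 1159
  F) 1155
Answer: F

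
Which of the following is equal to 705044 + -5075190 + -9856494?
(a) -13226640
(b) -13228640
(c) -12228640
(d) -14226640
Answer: d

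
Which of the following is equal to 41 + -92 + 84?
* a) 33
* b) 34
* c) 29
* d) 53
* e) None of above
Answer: a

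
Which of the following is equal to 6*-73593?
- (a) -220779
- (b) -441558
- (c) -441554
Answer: b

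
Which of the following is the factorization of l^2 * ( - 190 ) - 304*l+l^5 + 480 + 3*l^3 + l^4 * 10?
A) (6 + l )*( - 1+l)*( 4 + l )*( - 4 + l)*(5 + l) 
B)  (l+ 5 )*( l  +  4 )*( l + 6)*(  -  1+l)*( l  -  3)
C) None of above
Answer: A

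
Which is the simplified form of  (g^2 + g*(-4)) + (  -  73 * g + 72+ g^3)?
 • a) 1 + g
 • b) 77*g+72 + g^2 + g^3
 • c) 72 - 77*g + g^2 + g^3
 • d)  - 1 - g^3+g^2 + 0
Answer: c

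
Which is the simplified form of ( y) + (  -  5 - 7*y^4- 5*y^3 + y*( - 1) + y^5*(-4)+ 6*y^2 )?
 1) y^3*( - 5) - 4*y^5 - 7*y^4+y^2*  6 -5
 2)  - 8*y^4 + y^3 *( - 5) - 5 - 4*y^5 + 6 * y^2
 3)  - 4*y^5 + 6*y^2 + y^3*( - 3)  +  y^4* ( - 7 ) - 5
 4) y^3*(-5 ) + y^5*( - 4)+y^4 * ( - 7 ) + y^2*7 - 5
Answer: 1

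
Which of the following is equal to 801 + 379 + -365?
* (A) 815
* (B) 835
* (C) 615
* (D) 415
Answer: A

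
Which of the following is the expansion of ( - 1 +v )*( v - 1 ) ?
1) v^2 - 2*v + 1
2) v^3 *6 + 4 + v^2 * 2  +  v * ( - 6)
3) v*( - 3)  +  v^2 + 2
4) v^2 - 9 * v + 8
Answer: 1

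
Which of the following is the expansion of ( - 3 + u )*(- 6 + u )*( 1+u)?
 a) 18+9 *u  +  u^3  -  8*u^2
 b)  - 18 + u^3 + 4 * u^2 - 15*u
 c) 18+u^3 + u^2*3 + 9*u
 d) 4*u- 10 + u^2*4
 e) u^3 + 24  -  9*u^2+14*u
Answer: a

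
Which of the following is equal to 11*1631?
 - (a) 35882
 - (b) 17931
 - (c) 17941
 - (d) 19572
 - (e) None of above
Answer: c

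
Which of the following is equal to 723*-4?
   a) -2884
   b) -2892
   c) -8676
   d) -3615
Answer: b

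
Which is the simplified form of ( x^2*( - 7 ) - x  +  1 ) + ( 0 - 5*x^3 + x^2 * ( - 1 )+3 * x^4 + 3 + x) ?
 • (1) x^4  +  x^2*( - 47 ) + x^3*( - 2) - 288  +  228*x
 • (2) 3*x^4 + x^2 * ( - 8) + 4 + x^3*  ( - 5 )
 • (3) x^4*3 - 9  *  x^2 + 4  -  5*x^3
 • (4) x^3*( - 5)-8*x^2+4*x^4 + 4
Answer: 2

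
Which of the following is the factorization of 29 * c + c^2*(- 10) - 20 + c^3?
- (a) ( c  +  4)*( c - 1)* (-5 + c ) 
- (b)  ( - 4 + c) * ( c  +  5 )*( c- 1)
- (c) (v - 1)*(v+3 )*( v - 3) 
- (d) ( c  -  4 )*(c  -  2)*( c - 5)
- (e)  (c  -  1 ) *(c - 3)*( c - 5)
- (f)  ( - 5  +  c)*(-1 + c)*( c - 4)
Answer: f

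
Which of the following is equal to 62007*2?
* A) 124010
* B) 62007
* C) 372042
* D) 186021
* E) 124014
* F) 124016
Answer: E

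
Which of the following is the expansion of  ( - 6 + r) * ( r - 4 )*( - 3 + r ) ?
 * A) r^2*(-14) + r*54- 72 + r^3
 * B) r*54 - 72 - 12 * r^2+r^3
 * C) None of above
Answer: C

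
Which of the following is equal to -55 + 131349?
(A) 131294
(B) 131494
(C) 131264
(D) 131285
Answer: A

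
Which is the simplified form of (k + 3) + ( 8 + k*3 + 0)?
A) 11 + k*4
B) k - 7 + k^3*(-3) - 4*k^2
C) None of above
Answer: A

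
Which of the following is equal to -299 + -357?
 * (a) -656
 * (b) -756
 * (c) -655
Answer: a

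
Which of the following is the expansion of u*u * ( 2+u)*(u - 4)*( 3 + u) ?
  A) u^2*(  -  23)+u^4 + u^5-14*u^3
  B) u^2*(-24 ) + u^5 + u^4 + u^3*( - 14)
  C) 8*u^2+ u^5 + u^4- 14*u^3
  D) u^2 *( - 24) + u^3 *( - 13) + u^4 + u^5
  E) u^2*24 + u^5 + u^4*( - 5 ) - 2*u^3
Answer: B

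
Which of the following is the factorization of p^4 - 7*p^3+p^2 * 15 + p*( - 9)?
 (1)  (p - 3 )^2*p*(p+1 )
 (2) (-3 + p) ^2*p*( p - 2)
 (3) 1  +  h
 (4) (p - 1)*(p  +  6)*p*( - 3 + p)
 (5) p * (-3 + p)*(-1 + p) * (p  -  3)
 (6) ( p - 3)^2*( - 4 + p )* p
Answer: 5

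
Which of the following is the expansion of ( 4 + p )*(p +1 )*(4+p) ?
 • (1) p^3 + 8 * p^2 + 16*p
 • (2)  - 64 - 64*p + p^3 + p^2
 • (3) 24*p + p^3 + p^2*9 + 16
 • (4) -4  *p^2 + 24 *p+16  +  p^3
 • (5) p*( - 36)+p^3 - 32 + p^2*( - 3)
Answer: 3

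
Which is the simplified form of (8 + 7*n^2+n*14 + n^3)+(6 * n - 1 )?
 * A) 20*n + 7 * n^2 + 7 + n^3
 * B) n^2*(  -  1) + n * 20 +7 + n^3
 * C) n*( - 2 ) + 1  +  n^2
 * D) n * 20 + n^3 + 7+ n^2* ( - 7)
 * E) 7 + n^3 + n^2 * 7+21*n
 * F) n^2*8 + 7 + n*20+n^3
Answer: A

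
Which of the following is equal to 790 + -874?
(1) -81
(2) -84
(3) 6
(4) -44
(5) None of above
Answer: 2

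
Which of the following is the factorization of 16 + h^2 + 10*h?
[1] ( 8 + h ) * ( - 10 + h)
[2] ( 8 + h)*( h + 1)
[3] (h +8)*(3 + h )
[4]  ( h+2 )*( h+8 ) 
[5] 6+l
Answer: 4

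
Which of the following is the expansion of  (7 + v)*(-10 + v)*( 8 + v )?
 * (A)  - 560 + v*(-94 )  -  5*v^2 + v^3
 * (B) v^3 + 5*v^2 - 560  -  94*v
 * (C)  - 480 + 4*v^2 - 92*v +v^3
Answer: B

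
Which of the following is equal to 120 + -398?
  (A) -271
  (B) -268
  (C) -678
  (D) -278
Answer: D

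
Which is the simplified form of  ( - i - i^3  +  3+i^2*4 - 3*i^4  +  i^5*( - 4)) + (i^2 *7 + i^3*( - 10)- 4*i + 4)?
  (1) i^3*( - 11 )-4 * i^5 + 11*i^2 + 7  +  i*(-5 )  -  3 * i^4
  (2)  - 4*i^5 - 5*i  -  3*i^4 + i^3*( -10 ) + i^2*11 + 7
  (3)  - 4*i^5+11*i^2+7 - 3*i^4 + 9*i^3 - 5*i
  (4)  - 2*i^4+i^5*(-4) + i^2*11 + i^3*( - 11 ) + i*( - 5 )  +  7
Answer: 1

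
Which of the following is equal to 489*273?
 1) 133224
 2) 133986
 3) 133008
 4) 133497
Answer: 4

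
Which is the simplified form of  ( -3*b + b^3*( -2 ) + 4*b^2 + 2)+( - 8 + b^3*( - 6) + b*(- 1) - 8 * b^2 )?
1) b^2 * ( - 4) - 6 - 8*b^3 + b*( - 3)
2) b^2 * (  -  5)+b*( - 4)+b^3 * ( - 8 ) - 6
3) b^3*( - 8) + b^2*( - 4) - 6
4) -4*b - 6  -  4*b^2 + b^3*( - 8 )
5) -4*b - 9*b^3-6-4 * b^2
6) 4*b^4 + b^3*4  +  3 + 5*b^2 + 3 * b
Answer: 4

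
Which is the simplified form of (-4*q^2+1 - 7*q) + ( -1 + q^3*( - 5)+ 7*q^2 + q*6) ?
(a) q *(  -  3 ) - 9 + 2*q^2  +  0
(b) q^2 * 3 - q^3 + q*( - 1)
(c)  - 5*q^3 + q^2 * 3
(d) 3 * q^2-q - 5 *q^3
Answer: d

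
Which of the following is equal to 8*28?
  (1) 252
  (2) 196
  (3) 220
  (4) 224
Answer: 4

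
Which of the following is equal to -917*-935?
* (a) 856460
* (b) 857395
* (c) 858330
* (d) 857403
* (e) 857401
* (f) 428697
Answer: b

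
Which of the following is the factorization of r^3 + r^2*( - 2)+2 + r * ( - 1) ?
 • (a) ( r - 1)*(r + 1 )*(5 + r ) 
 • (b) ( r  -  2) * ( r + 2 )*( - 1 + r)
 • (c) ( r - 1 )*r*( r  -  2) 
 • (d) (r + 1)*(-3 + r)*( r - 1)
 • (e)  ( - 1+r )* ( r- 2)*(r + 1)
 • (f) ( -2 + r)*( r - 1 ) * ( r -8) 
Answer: e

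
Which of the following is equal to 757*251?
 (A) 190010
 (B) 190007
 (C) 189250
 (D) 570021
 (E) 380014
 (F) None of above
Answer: B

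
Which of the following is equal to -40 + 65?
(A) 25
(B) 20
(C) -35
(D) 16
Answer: A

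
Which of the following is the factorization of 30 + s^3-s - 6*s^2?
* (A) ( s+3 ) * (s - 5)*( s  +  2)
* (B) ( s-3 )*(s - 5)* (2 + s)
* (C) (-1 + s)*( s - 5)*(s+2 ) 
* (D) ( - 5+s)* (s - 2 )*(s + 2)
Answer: B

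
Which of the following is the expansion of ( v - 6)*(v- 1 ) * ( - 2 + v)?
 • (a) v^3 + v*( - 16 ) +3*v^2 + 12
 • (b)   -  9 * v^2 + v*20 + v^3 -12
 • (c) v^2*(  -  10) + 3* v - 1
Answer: b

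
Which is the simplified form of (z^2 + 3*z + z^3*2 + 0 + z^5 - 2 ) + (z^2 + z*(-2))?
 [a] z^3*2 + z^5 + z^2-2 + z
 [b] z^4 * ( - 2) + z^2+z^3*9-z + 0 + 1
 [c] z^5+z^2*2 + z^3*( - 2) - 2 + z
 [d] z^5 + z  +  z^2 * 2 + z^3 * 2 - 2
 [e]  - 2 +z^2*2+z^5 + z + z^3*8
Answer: d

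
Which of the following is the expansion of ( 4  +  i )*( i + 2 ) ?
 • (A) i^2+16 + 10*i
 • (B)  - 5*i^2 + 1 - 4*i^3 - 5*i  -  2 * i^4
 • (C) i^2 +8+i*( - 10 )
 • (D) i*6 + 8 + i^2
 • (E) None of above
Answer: D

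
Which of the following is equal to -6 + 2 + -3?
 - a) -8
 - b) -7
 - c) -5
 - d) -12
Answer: b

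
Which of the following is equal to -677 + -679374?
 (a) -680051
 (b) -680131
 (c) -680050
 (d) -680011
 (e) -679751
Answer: a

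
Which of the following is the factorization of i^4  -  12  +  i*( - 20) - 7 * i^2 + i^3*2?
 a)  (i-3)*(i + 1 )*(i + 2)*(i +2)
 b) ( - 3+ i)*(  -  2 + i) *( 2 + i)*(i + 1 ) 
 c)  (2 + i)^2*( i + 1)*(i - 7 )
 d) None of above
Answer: a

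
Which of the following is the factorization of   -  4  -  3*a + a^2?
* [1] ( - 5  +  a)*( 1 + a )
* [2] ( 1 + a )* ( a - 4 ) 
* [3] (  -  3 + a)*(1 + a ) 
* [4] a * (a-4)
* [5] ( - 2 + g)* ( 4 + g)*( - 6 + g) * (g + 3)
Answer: 2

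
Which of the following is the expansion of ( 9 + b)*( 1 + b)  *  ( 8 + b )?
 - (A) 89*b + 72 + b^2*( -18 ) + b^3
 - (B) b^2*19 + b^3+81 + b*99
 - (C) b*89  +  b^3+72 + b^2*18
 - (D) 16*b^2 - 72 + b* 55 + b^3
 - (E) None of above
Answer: C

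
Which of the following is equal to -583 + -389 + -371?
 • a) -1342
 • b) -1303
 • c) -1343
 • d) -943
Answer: c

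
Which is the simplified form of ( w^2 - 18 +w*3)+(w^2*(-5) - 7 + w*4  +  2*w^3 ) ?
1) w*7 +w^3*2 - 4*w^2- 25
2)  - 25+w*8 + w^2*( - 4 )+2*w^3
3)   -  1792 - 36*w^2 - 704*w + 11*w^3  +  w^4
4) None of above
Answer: 1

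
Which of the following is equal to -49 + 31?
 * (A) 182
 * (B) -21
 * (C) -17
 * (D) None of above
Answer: D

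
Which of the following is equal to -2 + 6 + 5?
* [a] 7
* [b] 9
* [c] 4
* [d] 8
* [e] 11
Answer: b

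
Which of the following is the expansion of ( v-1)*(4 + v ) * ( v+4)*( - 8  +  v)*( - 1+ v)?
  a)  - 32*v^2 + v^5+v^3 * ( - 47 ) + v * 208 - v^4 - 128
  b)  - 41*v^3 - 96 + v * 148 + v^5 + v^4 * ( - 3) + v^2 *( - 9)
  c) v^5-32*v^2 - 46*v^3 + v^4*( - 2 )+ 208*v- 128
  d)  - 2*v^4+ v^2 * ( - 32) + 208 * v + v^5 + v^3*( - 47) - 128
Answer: d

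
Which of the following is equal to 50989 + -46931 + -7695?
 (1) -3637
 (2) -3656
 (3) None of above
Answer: 1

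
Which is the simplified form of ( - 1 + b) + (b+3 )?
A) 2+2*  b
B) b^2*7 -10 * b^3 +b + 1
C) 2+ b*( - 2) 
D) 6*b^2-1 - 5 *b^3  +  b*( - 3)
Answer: A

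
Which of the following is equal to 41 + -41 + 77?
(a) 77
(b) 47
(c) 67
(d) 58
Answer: a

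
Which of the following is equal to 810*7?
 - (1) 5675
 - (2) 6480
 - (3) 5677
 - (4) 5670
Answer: 4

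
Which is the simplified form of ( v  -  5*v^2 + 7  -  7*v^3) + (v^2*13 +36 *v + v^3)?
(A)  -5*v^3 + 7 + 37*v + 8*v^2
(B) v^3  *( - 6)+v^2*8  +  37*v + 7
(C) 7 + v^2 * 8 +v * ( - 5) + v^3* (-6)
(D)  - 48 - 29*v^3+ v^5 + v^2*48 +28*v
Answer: B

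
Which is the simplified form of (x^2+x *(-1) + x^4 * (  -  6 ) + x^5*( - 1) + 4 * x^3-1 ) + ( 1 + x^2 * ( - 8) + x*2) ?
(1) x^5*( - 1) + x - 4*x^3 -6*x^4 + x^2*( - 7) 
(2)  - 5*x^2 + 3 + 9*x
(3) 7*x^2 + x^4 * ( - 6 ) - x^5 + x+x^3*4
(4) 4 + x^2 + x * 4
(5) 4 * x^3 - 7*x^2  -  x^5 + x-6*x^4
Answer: 5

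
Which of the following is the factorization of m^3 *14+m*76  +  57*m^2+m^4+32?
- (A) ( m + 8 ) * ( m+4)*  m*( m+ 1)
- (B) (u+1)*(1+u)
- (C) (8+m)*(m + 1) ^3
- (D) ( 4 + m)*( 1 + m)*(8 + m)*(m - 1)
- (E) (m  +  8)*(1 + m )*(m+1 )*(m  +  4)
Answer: E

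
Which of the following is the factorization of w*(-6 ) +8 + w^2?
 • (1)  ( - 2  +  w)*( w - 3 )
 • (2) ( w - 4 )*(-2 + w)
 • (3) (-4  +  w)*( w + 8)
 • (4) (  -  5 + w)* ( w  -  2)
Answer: 2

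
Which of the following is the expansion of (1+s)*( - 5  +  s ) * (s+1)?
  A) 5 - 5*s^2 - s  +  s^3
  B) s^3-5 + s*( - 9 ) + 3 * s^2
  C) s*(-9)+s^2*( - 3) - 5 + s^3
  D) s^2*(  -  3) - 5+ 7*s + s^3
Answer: C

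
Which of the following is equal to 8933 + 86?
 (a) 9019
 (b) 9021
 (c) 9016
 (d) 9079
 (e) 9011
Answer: a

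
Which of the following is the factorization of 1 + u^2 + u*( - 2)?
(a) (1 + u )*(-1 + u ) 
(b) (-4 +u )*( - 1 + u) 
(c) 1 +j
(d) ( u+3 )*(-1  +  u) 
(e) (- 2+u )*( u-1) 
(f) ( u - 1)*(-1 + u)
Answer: f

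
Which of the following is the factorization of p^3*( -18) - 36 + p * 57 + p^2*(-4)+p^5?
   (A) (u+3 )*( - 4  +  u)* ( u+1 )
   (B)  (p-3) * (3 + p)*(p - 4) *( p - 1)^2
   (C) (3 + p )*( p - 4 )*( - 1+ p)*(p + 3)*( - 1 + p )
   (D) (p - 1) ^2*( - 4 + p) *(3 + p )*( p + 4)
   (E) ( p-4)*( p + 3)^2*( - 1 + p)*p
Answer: C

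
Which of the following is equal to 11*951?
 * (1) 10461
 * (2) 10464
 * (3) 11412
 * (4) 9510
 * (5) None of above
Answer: 1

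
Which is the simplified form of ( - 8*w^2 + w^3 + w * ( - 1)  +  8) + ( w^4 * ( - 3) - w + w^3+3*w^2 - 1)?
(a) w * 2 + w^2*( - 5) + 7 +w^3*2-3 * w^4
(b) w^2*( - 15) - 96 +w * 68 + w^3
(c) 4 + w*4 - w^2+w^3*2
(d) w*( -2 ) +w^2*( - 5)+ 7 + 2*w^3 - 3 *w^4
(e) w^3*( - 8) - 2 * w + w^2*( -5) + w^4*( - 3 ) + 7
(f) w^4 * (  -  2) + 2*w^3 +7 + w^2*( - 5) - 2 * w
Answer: d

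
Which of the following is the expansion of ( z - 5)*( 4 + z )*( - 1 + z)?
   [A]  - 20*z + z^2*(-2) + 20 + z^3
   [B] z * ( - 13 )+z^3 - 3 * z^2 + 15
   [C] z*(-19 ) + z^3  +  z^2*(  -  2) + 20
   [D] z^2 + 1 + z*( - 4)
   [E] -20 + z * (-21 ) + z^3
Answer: C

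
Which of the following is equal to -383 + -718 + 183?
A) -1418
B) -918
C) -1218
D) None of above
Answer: B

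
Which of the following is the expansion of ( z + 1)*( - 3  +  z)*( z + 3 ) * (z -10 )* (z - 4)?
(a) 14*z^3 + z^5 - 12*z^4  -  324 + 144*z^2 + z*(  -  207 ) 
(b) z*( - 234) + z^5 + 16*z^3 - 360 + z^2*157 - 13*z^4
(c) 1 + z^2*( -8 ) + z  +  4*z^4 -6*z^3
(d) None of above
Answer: d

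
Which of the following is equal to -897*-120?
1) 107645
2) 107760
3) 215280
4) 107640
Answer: 4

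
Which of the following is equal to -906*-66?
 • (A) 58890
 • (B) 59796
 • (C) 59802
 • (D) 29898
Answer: B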